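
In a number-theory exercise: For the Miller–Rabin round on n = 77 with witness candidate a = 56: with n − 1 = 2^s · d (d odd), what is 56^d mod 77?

n − 1 = 76 = 2^2 · 19, so s = 2 and d = 19.
Repeated squaring mod 77: 56^1 ≡ 56, 56^2 ≡ 56, 56^4 ≡ 56, 56^8 ≡ 56, 56^16 ≡ 56.
19 = 16 + 2 + 1, so 56^19 ≡ 56·56·56 ≡ 56 (mod 77).

56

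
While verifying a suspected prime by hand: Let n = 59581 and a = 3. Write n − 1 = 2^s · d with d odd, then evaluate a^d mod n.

59580

n − 1 = 59580 = 2^2 · 14895, so s = 2 and d = 14895.
Repeated squaring mod 59581: 3^1 ≡ 3, 3^2 ≡ 9, 3^4 ≡ 81, 3^8 ≡ 6561, 3^16 ≡ 29239, 3^32 ≡ 50933, 3^64 ≡ 13749, 3^128 ≡ 44069, 3^256 ≡ 34066, 3^512 ≡ 33219, 3^1024 ≡ 2260, 3^2048 ≡ 43215, 3^4096 ≡ 29361, 3^8192 ≡ 50413.
14895 = 8192 + 4096 + 2048 + 512 + 32 + 8 + 4 + 2 + 1, so 3^14895 ≡ 50413·29361·43215·33219·50933·6561·81·9·3 ≡ 59580 (mod 59581).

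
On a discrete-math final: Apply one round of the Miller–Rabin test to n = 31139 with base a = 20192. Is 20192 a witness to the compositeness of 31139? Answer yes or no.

no

n − 1 = 31138 = 2^1 · 15569, so s = 1 and d = 15569.
x_0 = 20192^15569 mod 31139 = 31138.
x_0 = 31138 ≡ −1, so 20192 is not a witness.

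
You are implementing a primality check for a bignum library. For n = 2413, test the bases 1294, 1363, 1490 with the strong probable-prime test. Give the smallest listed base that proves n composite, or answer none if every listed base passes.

1363

n − 1 = 2412 = 2^2 · 603, so s = 2 and d = 603.
Base 1294: x_0 = 1294^603 mod 2413 = 2412. x_0 = 2412 ≡ −1, so 1294 is not a witness.
Base 1363: x_0 = 1363^603 mod 2413 = 2222. x_0 is neither 1 nor 2412, so continue squaring. x_1 = 2222^2 mod 2413 = 286. Reached i = s−1 = 1 without hitting −1: 1363 is a Miller–Rabin witness and 2413 is composite.
Base 1490: x_0 = 1490^603 mod 2413 = 2222. x_0 is neither 1 nor 2412, so continue squaring. x_1 = 2222^2 mod 2413 = 286. Reached i = s−1 = 1 without hitting −1: 1490 is a Miller–Rabin witness and 2413 is composite.
The smallest witness among the given bases is 1363.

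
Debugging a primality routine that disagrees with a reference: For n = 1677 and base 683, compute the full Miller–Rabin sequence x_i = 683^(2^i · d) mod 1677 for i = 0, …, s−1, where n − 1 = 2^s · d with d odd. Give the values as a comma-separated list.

n − 1 = 1676 = 2^2 · 419, so s = 2 and d = 419.
x_0 = 683^419 mod 1677 = 275.
x_1 = 275^2 mod 1677 = 160.

275, 160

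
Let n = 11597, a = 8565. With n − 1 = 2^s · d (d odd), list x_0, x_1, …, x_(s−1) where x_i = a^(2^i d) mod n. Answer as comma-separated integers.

4267, 11596

n − 1 = 11596 = 2^2 · 2899, so s = 2 and d = 2899.
x_0 = 8565^2899 mod 11597 = 4267.
x_1 = 4267^2 mod 11597 = 11596.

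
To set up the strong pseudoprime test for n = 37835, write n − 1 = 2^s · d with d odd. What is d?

18917

Halving: 37834 → 18917; 18917 is odd.
So 37834 = 2^1 · 18917.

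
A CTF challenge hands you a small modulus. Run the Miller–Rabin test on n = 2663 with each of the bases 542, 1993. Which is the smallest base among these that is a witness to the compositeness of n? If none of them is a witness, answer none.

none

n − 1 = 2662 = 2^1 · 1331, so s = 1 and d = 1331.
Base 542: x_0 = 542^1331 mod 2663 = 2662. x_0 = 2662 ≡ −1, so 542 is not a witness.
Base 1993: x_0 = 1993^1331 mod 2663 = 1. x_0 = 1, so 1993 is not a witness.
No listed base is a witness for 2663.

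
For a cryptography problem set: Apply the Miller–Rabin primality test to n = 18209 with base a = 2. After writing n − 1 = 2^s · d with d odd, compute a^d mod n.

3053

n − 1 = 18208 = 2^5 · 569, so s = 5 and d = 569.
Repeated squaring mod 18209: 2^1 ≡ 2, 2^2 ≡ 4, 2^4 ≡ 16, 2^8 ≡ 256, 2^16 ≡ 10909, 2^32 ≡ 10466, 2^64 ≡ 10021, 2^128 ≡ 16015, 2^256 ≡ 6460, 2^512 ≡ 14781.
569 = 512 + 32 + 16 + 8 + 1, so 2^569 ≡ 14781·10466·10909·256·2 ≡ 3053 (mod 18209).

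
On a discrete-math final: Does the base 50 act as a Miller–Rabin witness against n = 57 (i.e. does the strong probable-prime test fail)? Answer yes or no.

n − 1 = 56 = 2^3 · 7, so s = 3 and d = 7.
Repeated squaring mod 57: 50^1 ≡ 50, 50^2 ≡ 49, 50^4 ≡ 7.
7 = 4 + 2 + 1, so 50^7 ≡ 7·49·50 ≡ 50 (mod 57).
x_0 = 50^7 mod 57 = 50.
x_0 is neither 1 nor 56, so continue squaring.
x_1 = 50^2 mod 57 = 49.
x_2 = 49^2 mod 57 = 7.
Reached i = s−1 = 2 without hitting −1: 50 is a Miller–Rabin witness and 57 is composite.

yes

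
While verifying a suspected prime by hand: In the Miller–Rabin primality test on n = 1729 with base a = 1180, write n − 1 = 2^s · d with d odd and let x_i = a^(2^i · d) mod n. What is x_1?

1

n − 1 = 1728 = 2^6 · 27, so s = 6 and d = 27.
By repeated squaring, 1180^27 ≡ 246 (mod 1729).
x_0 = 246.
x_1 = 246^2 mod 1729 = 1.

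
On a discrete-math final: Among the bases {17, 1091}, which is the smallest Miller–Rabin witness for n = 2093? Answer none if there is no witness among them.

17

n − 1 = 2092 = 2^2 · 523, so s = 2 and d = 523.
Base 17: x_0 = 17^523 mod 2093 = 563. x_0 is neither 1 nor 2092, so continue squaring. x_1 = 563^2 mod 2093 = 926. Reached i = s−1 = 1 without hitting −1: 17 is a Miller–Rabin witness and 2093 is composite.
Base 1091: x_0 = 1091^523 mod 2093 = 454. x_0 is neither 1 nor 2092, so continue squaring. x_1 = 454^2 mod 2093 = 1002. Reached i = s−1 = 1 without hitting −1: 1091 is a Miller–Rabin witness and 2093 is composite.
The smallest witness among the given bases is 17.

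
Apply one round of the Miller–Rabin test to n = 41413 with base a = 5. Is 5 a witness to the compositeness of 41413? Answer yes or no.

n − 1 = 41412 = 2^2 · 10353, so s = 2 and d = 10353.
Repeated squaring mod 41413: 5^1 ≡ 5, 5^2 ≡ 25, 5^4 ≡ 625, 5^8 ≡ 17908, 5^16 ≡ 35605, 5^32 ≡ 22682, 5^64 ≡ 40838, 5^128 ≡ 40734, 5^256 ≡ 5498, 5^512 ≡ 37927, 5^1024 ≡ 18187, 5^2048 ≡ 1338, 5^4096 ≡ 9485, 5^8192 ≡ 16189.
10353 = 8192 + 2048 + 64 + 32 + 16 + 1, so 5^10353 ≡ 16189·1338·40838·22682·35605·5 ≡ 29073 (mod 41413).
x_0 = 5^10353 mod 41413 = 29073.
x_0 is neither 1 nor 41412, so continue squaring.
x_1 = 29073^2 mod 41413 = 41412.
x_1 ≡ −1, so 5 is not a witness.

no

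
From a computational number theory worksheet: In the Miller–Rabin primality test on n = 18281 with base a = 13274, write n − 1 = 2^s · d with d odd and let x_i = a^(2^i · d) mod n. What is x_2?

12709

n − 1 = 18280 = 2^3 · 2285, so s = 3 and d = 2285.
x_0 = 13274^2285 mod 18281 = 5157.
x_1 = 5157^2 mod 18281 = 14075.
x_2 = 14075^2 mod 18281 = 12709.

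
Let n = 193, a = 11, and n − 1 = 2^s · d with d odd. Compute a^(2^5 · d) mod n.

n − 1 = 192 = 2^6 · 3, so s = 6 and d = 3.
x_0 = 11^3 mod 193 = 173.
x_1 = 173^2 mod 193 = 14.
x_2 = 14^2 mod 193 = 3.
x_3 = 3^2 mod 193 = 9.
x_4 = 9^2 mod 193 = 81.
x_5 = 81^2 mod 193 = 192.

192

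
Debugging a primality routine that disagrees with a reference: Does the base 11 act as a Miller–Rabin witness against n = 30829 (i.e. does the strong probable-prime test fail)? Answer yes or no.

no

n − 1 = 30828 = 2^2 · 7707, so s = 2 and d = 7707.
Repeated squaring mod 30829: 11^1 ≡ 11, 11^2 ≡ 121, 11^4 ≡ 14641, 11^8 ≡ 4844, 11^16 ≡ 3467, 11^32 ≡ 27608, 11^64 ≡ 16297, 11^128 ≡ 374, 11^256 ≡ 16560, 11^512 ≡ 9645, 11^1024 ≡ 14932, 11^2048 ≡ 9296, 11^4096 ≡ 1929.
7707 = 4096 + 2048 + 1024 + 512 + 16 + 8 + 2 + 1, so 11^7707 ≡ 1929·9296·14932·9645·3467·4844·121·11 ≡ 13365 (mod 30829).
x_0 = 11^7707 mod 30829 = 13365.
x_0 is neither 1 nor 30828, so continue squaring.
x_1 = 13365^2 mod 30829 = 30828.
x_1 ≡ −1, so 11 is not a witness.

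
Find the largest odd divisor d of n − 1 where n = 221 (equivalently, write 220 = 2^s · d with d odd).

Halving: 220 → 110 → 55; 55 is odd.
So 220 = 2^2 · 55.

55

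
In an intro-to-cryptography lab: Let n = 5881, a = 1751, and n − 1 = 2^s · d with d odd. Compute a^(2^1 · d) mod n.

1098

n − 1 = 5880 = 2^3 · 735, so s = 3 and d = 735.
x_0 = 1751^735 mod 5881 = 5102.
x_1 = 5102^2 mod 5881 = 1098.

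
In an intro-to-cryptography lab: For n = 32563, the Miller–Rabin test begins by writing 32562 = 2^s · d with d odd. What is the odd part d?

Halving: 32562 → 16281; 16281 is odd.
So 32562 = 2^1 · 16281.

16281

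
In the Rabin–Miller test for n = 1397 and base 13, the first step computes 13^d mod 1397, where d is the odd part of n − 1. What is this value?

n − 1 = 1396 = 2^2 · 349, so s = 2 and d = 349.
13^349 mod 1397 = 666.

666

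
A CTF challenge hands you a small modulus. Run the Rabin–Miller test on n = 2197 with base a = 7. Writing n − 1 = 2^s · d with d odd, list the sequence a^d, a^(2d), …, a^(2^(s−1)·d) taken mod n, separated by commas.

502, 1546

n − 1 = 2196 = 2^2 · 549, so s = 2 and d = 549.
x_0 = 7^549 mod 2197 = 502.
x_1 = 502^2 mod 2197 = 1546.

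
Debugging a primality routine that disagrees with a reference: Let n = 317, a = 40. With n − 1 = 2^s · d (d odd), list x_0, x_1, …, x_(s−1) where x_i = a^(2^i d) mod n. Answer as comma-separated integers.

316, 1

n − 1 = 316 = 2^2 · 79, so s = 2 and d = 79.
x_0 = 40^79 mod 317 = 316.
x_1 = 316^2 mod 317 = 1.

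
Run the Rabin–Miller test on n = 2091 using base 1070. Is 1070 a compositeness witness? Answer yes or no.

n − 1 = 2090 = 2^1 · 1045, so s = 1 and d = 1045.
x_0 = 1070^1045 mod 2091 = 2090.
x_0 = 2090 ≡ −1, so 1070 is not a witness.

no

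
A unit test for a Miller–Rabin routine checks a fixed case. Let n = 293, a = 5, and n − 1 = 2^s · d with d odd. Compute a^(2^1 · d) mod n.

292

n − 1 = 292 = 2^2 · 73, so s = 2 and d = 73.
x_0 = 5^73 mod 293 = 138.
x_1 = 138^2 mod 293 = 292.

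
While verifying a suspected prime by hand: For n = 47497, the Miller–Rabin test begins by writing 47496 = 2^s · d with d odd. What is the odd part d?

Halving: 47496 → 23748 → 11874 → 5937; 5937 is odd.
So 47496 = 2^3 · 5937.

5937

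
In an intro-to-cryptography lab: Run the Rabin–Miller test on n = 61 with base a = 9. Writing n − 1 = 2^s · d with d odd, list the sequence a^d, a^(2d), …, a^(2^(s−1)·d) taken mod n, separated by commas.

n − 1 = 60 = 2^2 · 15, so s = 2 and d = 15.
x_0 = 9^15 mod 61 = 1.
x_1 = 1^2 mod 61 = 1.

1, 1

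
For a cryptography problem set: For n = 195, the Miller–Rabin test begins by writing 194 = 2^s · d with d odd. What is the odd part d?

97

Halving: 194 → 97; 97 is odd.
So 194 = 2^1 · 97.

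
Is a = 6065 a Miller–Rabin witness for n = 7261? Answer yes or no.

no

n − 1 = 7260 = 2^2 · 1815, so s = 2 and d = 1815.
x_0 = 6065^1815 mod 7261 = 1196.
x_0 is neither 1 nor 7260, so continue squaring.
x_1 = 1196^2 mod 7261 = 7260.
x_1 ≡ −1, so 6065 is not a witness.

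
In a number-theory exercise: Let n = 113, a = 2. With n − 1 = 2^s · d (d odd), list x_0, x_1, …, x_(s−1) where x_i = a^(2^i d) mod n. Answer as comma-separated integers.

n − 1 = 112 = 2^4 · 7, so s = 4 and d = 7.
x_0 = 2^7 mod 113 = 15.
x_1 = 15^2 mod 113 = 112.
x_2 = 112^2 mod 113 = 1.
x_3 = 1^2 mod 113 = 1.

15, 112, 1, 1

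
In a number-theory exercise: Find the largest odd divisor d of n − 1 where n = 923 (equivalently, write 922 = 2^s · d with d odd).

461

Halving: 922 → 461; 461 is odd.
So 922 = 2^1 · 461.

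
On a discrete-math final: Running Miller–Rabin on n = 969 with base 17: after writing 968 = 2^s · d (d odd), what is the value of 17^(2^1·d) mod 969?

85

n − 1 = 968 = 2^3 · 121, so s = 3 and d = 121.
x_0 = 17^121 mod 969 = 833.
x_1 = 833^2 mod 969 = 85.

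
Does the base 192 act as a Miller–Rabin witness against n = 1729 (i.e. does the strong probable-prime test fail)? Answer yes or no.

n − 1 = 1728 = 2^6 · 27, so s = 6 and d = 27.
By repeated squaring, 192^27 ≡ 1728 (mod 1729).
x_0 = 192^27 mod 1729 = 1728.
x_0 = 1728 ≡ −1, so 192 is not a witness.

no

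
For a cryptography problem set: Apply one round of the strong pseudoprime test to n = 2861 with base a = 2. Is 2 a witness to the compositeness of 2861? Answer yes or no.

n − 1 = 2860 = 2^2 · 715, so s = 2 and d = 715.
By repeated squaring, 2^715 ≡ 1202 (mod 2861).
x_0 = 2^715 mod 2861 = 1202.
x_0 is neither 1 nor 2860, so continue squaring.
x_1 = 1202^2 mod 2861 = 2860.
x_1 ≡ −1, so 2 is not a witness.

no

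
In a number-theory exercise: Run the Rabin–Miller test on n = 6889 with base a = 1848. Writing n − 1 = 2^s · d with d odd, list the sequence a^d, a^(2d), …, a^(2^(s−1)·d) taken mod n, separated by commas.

5145, 3487, 84

n − 1 = 6888 = 2^3 · 861, so s = 3 and d = 861.
x_0 = 1848^861 mod 6889 = 5145.
x_1 = 5145^2 mod 6889 = 3487.
x_2 = 3487^2 mod 6889 = 84.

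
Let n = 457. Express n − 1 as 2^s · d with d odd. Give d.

Halving: 456 → 228 → 114 → 57; 57 is odd.
So 456 = 2^3 · 57.

57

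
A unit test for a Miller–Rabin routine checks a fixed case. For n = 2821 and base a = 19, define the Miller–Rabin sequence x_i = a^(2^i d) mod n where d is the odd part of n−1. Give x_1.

1520

n − 1 = 2820 = 2^2 · 705, so s = 2 and d = 705.
x_0 = 19^705 mod 2821 = 993.
x_1 = 993^2 mod 2821 = 1520.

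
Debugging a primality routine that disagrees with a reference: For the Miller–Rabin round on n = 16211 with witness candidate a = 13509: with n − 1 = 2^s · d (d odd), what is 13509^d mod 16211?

1241

n − 1 = 16210 = 2^1 · 8105, so s = 1 and d = 8105.
By repeated squaring, 13509^8105 ≡ 1241 (mod 16211).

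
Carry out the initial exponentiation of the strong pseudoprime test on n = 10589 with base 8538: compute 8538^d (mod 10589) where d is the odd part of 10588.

n − 1 = 10588 = 2^2 · 2647, so s = 2 and d = 2647.
Repeated squaring mod 10589: 8538^1 ≡ 8538, 8538^2 ≡ 2768, 8538^4 ≡ 5977, 8538^8 ≡ 7832, 8538^16 ≡ 8736, 8538^32 ≡ 2773, 8538^64 ≡ 1915, 8538^128 ≡ 3431, 8538^256 ≡ 7382, 8538^512 ≡ 2930, 8538^1024 ≡ 7810, 8538^2048 ≡ 3460.
2647 = 2048 + 512 + 64 + 16 + 4 + 2 + 1, so 8538^2647 ≡ 3460·2930·1915·8736·5977·2768·8538 ≡ 1 (mod 10589).

1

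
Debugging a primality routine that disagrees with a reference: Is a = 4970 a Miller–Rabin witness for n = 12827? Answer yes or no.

yes

n − 1 = 12826 = 2^1 · 6413, so s = 1 and d = 6413.
x_0 = 4970^6413 mod 12827 = 9011.
x_0 ∉ {1, 12826} and s = 1, so 4970 is a Miller–Rabin witness and 12827 is composite.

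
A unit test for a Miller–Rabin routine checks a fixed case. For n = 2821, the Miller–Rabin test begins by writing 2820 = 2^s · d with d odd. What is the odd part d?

705

Halving: 2820 → 1410 → 705; 705 is odd.
So 2820 = 2^2 · 705.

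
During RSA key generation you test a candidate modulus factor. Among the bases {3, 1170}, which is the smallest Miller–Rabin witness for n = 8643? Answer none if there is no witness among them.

n − 1 = 8642 = 2^1 · 4321, so s = 1 and d = 4321.
Base 3: x_0 = 3^4321 mod 8643 = 3804. x_0 ∉ {1, 8642} and s = 1, so 3 is a Miller–Rabin witness and 8643 is composite.
Base 1170: x_0 = 1170^4321 mod 8643 = 99. x_0 ∉ {1, 8642} and s = 1, so 1170 is a Miller–Rabin witness and 8643 is composite.
The smallest witness among the given bases is 3.

3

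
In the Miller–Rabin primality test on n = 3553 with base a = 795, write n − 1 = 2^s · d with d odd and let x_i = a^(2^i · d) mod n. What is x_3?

n − 1 = 3552 = 2^5 · 111, so s = 5 and d = 111.
x_0 = 795^111 mod 3553 = 3336.
x_1 = 3336^2 mod 3553 = 900.
x_2 = 900^2 mod 3553 = 3469.
x_3 = 3469^2 mod 3553 = 3503.

3503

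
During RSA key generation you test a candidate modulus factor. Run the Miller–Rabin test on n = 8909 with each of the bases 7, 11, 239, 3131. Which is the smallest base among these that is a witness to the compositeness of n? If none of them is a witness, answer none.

n − 1 = 8908 = 2^2 · 2227, so s = 2 and d = 2227.
Base 7: x_0 = 7^2227 mod 8909 = 8398. x_0 is neither 1 nor 8908, so continue squaring. x_1 = 8398^2 mod 8909 = 2760. Reached i = s−1 = 1 without hitting −1: 7 is a Miller–Rabin witness and 8909 is composite.
Base 11: x_0 = 11^2227 mod 8909 = 8402. x_0 is neither 1 nor 8908, so continue squaring. x_1 = 8402^2 mod 8909 = 7597. Reached i = s−1 = 1 without hitting −1: 11 is a Miller–Rabin witness and 8909 is composite.
Base 239: x_0 = 239^2227 mod 8909 = 1225. x_0 is neither 1 nor 8908, so continue squaring. x_1 = 1225^2 mod 8909 = 3913. Reached i = s−1 = 1 without hitting −1: 239 is a Miller–Rabin witness and 8909 is composite.
Base 3131: x_0 = 3131^2227 mod 8909 = 2858. x_0 is neither 1 nor 8908, so continue squaring. x_1 = 2858^2 mod 8909 = 7520. Reached i = s−1 = 1 without hitting −1: 3131 is a Miller–Rabin witness and 8909 is composite.
The smallest witness among the given bases is 7.

7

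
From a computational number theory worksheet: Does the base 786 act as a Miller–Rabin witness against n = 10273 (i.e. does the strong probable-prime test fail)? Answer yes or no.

no

n − 1 = 10272 = 2^5 · 321, so s = 5 and d = 321.
x_0 = 786^321 mod 10273 = 5110.
x_0 is neither 1 nor 10272, so continue squaring.
x_1 = 5110^2 mod 10273 = 8407.
x_2 = 8407^2 mod 10273 = 9682.
x_3 = 9682^2 mod 10273 = 10272.
x_3 ≡ −1, so 786 is not a witness.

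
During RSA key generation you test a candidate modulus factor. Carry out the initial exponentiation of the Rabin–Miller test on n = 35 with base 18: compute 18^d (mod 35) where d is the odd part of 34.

23

n − 1 = 34 = 2^1 · 17, so s = 1 and d = 17.
18^17 mod 35 = 23.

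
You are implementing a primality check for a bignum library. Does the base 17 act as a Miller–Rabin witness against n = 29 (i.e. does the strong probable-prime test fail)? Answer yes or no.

no

n − 1 = 28 = 2^2 · 7, so s = 2 and d = 7.
Repeated squaring mod 29: 17^1 ≡ 17, 17^2 ≡ 28, 17^4 ≡ 1.
7 = 4 + 2 + 1, so 17^7 ≡ 1·28·17 ≡ 12 (mod 29).
x_0 = 17^7 mod 29 = 12.
x_0 is neither 1 nor 28, so continue squaring.
x_1 = 12^2 mod 29 = 28.
x_1 ≡ −1, so 17 is not a witness.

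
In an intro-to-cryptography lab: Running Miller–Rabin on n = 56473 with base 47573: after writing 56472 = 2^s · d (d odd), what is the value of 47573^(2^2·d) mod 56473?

1

n − 1 = 56472 = 2^3 · 7059, so s = 3 and d = 7059.
x_0 = 47573^7059 mod 56473 = 52262.
x_1 = 52262^2 mod 56473 = 56472.
x_2 = 56472^2 mod 56473 = 1.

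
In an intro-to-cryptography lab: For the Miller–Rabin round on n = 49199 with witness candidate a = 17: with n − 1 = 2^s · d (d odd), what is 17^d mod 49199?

1

n − 1 = 49198 = 2^1 · 24599, so s = 1 and d = 24599.
Repeated squaring mod 49199: 17^1 ≡ 17, 17^2 ≡ 289, 17^4 ≡ 34322, 17^8 ≡ 28027, 17^16 ≡ 1495, 17^32 ≡ 21070, 17^64 ≡ 22323, 17^128 ≡ 28857, 17^256 ≡ 33374, 17^512 ≡ 7715, 17^1024 ≡ 39634, 17^2048 ≡ 28284, 17^4096 ≡ 8916, 17^8192 ≡ 38671, 17^16384 ≡ 42636.
24599 = 16384 + 8192 + 16 + 4 + 2 + 1, so 17^24599 ≡ 42636·38671·1495·34322·289·17 ≡ 1 (mod 49199).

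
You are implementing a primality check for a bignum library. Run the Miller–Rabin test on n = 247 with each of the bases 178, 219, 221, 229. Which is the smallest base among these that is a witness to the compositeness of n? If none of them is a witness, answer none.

219

n − 1 = 246 = 2^1 · 123, so s = 1 and d = 123.
Base 178: x_0 = 178^123 mod 247 = 1. x_0 = 1, so 178 is not a witness.
Base 219: x_0 = 219^123 mod 247 = 122. x_0 ∉ {1, 246} and s = 1, so 219 is a Miller–Rabin witness and 247 is composite.
Base 221: x_0 = 221^123 mod 247 = 208. x_0 ∉ {1, 246} and s = 1, so 221 is a Miller–Rabin witness and 247 is composite.
Base 229: x_0 = 229^123 mod 247 = 96. x_0 ∉ {1, 246} and s = 1, so 229 is a Miller–Rabin witness and 247 is composite.
The smallest witness among the given bases is 219.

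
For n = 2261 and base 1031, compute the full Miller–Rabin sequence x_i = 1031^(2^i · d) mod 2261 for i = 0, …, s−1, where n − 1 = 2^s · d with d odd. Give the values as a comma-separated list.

n − 1 = 2260 = 2^2 · 565, so s = 2 and d = 565.
x_0 = 1031^565 mod 2261 = 282.
x_1 = 282^2 mod 2261 = 389.

282, 389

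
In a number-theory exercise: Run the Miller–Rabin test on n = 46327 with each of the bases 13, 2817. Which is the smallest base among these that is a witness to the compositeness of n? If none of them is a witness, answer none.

n − 1 = 46326 = 2^1 · 23163, so s = 1 and d = 23163.
Base 13: x_0 = 13^23163 mod 46327 = 46326. x_0 = 46326 ≡ −1, so 13 is not a witness.
Base 2817: x_0 = 2817^23163 mod 46327 = 1. x_0 = 1, so 2817 is not a witness.
No listed base is a witness for 46327.

none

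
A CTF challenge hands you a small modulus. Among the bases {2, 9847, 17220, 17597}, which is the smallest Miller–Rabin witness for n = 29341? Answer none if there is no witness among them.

n − 1 = 29340 = 2^2 · 7335, so s = 2 and d = 7335.
Base 2: x_0 = 2^7335 mod 29341 = 26424. x_0 is neither 1 nor 29340, so continue squaring. x_1 = 26424^2 mod 29341 = 29340. x_1 ≡ −1, so 2 is not a witness.
Base 9847: x_0 = 9847^7335 mod 29341 = 18494. x_0 is neither 1 nor 29340, so continue squaring. x_1 = 18494^2 mod 29341 = 29340. x_1 ≡ −1, so 9847 is not a witness.
Base 17220: x_0 = 17220^7335 mod 29341 = 21910. x_0 is neither 1 nor 29340, so continue squaring. x_1 = 21910^2 mod 29341 = 29340. x_1 ≡ −1, so 17220 is not a witness.
Base 17597: x_0 = 17597^7335 mod 29341 = 2917. x_0 is neither 1 nor 29340, so continue squaring. x_1 = 2917^2 mod 29341 = 29340. x_1 ≡ −1, so 17597 is not a witness.
No listed base is a witness for 29341.

none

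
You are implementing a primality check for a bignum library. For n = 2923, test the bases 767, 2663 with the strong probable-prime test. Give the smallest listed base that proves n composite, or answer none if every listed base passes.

n − 1 = 2922 = 2^1 · 1461, so s = 1 and d = 1461.
Base 767: x_0 = 767^1461 mod 2923 = 2922. x_0 = 2922 ≡ −1, so 767 is not a witness.
Base 2663: x_0 = 2663^1461 mod 2923 = 2922. x_0 = 2922 ≡ −1, so 2663 is not a witness.
No listed base is a witness for 2923.

none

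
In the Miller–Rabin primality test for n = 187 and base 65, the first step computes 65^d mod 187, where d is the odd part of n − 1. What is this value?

175

n − 1 = 186 = 2^1 · 93, so s = 1 and d = 93.
65^93 mod 187 = 175.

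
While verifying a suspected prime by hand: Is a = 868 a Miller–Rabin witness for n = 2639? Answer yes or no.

n − 1 = 2638 = 2^1 · 1319, so s = 1 and d = 1319.
x_0 = 868^1319 mod 2639 = 1239.
x_0 ∉ {1, 2638} and s = 1, so 868 is a Miller–Rabin witness and 2639 is composite.

yes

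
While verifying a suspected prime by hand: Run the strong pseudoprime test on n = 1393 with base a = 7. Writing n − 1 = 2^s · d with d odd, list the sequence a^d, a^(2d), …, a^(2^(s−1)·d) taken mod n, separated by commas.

n − 1 = 1392 = 2^4 · 87, so s = 4 and d = 87.
x_0 = 7^87 mod 1393 = 224.
x_1 = 224^2 mod 1393 = 28.
x_2 = 28^2 mod 1393 = 784.
x_3 = 784^2 mod 1393 = 343.

224, 28, 784, 343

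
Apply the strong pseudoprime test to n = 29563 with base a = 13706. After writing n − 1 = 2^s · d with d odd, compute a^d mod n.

n − 1 = 29562 = 2^1 · 14781, so s = 1 and d = 14781.
13706^14781 mod 29563 = 10867.

10867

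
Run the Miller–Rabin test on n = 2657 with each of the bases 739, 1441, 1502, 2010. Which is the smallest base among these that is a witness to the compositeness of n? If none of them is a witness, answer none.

n − 1 = 2656 = 2^5 · 83, so s = 5 and d = 83.
Base 739: x_0 = 739^83 mod 2657 = 584. x_0 is neither 1 nor 2656, so continue squaring. x_1 = 584^2 mod 2657 = 960. x_2 = 960^2 mod 2657 = 2278. x_3 = 2278^2 mod 2657 = 163. x_4 = 163^2 mod 2657 = 2656. x_4 ≡ −1, so 739 is not a witness.
Base 1441: x_0 = 1441^83 mod 2657 = 666. x_0 is neither 1 nor 2656, so continue squaring. x_1 = 666^2 mod 2657 = 2494. x_2 = 2494^2 mod 2657 = 2656. x_2 ≡ −1, so 1441 is not a witness.
Base 1502: x_0 = 1502^83 mod 2657 = 2119. x_0 is neither 1 nor 2656, so continue squaring. x_1 = 2119^2 mod 2657 = 2488. x_2 = 2488^2 mod 2657 = 1991. x_3 = 1991^2 mod 2657 = 2494. x_4 = 2494^2 mod 2657 = 2656. x_4 ≡ −1, so 1502 is not a witness.
Base 2010: x_0 = 2010^83 mod 2657 = 538. x_0 is neither 1 nor 2656, so continue squaring. x_1 = 538^2 mod 2657 = 2488. x_2 = 2488^2 mod 2657 = 1991. x_3 = 1991^2 mod 2657 = 2494. x_4 = 2494^2 mod 2657 = 2656. x_4 ≡ −1, so 2010 is not a witness.
No listed base is a witness for 2657.

none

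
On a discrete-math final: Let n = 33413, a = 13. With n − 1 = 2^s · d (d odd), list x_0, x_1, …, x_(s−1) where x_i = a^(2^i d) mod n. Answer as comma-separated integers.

n − 1 = 33412 = 2^2 · 8353, so s = 2 and d = 8353.
x_0 = 13^8353 mod 33413 = 1.
x_1 = 1^2 mod 33413 = 1.

1, 1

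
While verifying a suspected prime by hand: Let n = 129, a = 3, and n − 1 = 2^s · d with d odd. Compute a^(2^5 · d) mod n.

99

n − 1 = 128 = 2^7 · 1, so s = 7 and d = 1.
x_0 = 3^1 mod 129 = 3.
x_1 = 3^2 mod 129 = 9.
x_2 = 9^2 mod 129 = 81.
x_3 = 81^2 mod 129 = 111.
x_4 = 111^2 mod 129 = 66.
x_5 = 66^2 mod 129 = 99.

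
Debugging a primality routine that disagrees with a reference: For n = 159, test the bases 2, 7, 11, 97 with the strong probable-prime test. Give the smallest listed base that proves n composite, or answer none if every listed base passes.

2

n − 1 = 158 = 2^1 · 79, so s = 1 and d = 79.
Base 2: x_0 = 2^79 mod 159 = 104. x_0 ∉ {1, 158} and s = 1, so 2 is a Miller–Rabin witness and 159 is composite.
Base 7: x_0 = 7^79 mod 159 = 7. x_0 ∉ {1, 158} and s = 1, so 7 is a Miller–Rabin witness and 159 is composite.
Base 11: x_0 = 11^79 mod 159 = 11. x_0 ∉ {1, 158} and s = 1, so 11 is a Miller–Rabin witness and 159 is composite.
Base 97: x_0 = 97^79 mod 159 = 97. x_0 ∉ {1, 158} and s = 1, so 97 is a Miller–Rabin witness and 159 is composite.
The smallest witness among the given bases is 2.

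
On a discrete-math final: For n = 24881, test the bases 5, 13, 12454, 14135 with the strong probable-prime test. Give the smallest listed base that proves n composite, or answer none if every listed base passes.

n − 1 = 24880 = 2^4 · 1555, so s = 4 and d = 1555.
Base 5: x_0 = 5^1555 mod 24881 = 23191. x_0 is neither 1 nor 24880, so continue squaring. x_1 = 23191^2 mod 24881 = 19666. x_2 = 19666^2 mod 24881 = 1292. x_3 = 1292^2 mod 24881 = 2237. Reached i = s−1 = 3 without hitting −1: 5 is a Miller–Rabin witness and 24881 is composite.
Base 13: x_0 = 13^1555 mod 24881 = 24582. x_0 is neither 1 nor 24880, so continue squaring. x_1 = 24582^2 mod 24881 = 14758. x_2 = 14758^2 mod 24881 = 15171. x_3 = 15171^2 mod 24881 = 9991. Reached i = s−1 = 3 without hitting −1: 13 is a Miller–Rabin witness and 24881 is composite.
Base 12454: x_0 = 12454^1555 mod 24881 = 10194. x_0 is neither 1 nor 24880, so continue squaring. x_1 = 10194^2 mod 24881 = 14580. x_2 = 14580^2 mod 24881 = 18017. x_3 = 18017^2 mod 24881 = 14763. Reached i = s−1 = 3 without hitting −1: 12454 is a Miller–Rabin witness and 24881 is composite.
Base 14135: x_0 = 14135^1555 mod 24881 = 21641. x_0 is neither 1 nor 24880, so continue squaring. x_1 = 21641^2 mod 24881 = 22699. x_2 = 22699^2 mod 24881 = 8853. x_3 = 8853^2 mod 24881 = 459. Reached i = s−1 = 3 without hitting −1: 14135 is a Miller–Rabin witness and 24881 is composite.
The smallest witness among the given bases is 5.

5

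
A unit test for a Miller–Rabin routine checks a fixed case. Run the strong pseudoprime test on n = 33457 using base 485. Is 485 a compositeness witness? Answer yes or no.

no

n − 1 = 33456 = 2^4 · 2091, so s = 4 and d = 2091.
By repeated squaring, 485^2091 ≡ 14757 (mod 33457).
x_0 = 485^2091 mod 33457 = 14757.
x_0 is neither 1 nor 33456, so continue squaring.
x_1 = 14757^2 mod 33457 = 30893.
x_2 = 30893^2 mod 33457 = 16524.
x_3 = 16524^2 mod 33457 = 33456.
x_3 ≡ −1, so 485 is not a witness.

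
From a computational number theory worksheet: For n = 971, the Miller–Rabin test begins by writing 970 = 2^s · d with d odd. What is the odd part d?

Halving: 970 → 485; 485 is odd.
So 970 = 2^1 · 485.

485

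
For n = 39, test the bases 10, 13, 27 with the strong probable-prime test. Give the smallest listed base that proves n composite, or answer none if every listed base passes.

10

n − 1 = 38 = 2^1 · 19, so s = 1 and d = 19.
Base 10: x_0 = 10^19 mod 39 = 10. x_0 ∉ {1, 38} and s = 1, so 10 is a Miller–Rabin witness and 39 is composite.
Base 13: x_0 = 13^19 mod 39 = 13. x_0 ∉ {1, 38} and s = 1, so 13 is a Miller–Rabin witness and 39 is composite.
Base 27: x_0 = 27^19 mod 39 = 27. x_0 ∉ {1, 38} and s = 1, so 27 is a Miller–Rabin witness and 39 is composite.
The smallest witness among the given bases is 10.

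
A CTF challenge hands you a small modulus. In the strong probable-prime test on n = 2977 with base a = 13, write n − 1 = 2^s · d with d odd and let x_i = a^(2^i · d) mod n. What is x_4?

1885

n − 1 = 2976 = 2^5 · 93, so s = 5 and d = 93.
Repeated squaring mod 2977: 13^1 ≡ 13, 13^2 ≡ 169, 13^4 ≡ 1768, 13^8 ≡ 2951, 13^16 ≡ 676, 13^32 ≡ 1495, 13^64 ≡ 2275.
93 = 64 + 16 + 8 + 4 + 1, so 13^93 ≡ 2275·676·2951·1768·13 ≡ 2834 (mod 2977).
x_0 = 2834.
x_1 = 2834^2 mod 2977 = 2587.
x_2 = 2587^2 mod 2977 = 273.
x_3 = 273^2 mod 2977 = 104.
x_4 = 104^2 mod 2977 = 1885.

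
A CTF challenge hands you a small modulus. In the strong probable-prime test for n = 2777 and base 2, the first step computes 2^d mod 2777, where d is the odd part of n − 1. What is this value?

n − 1 = 2776 = 2^3 · 347, so s = 3 and d = 347.
2^347 mod 2777 = 2587.

2587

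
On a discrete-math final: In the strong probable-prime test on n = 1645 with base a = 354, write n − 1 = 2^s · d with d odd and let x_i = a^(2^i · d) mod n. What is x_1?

n − 1 = 1644 = 2^2 · 411, so s = 2 and d = 411.
x_0 = 354^411 mod 1645 = 1184.
x_1 = 1184^2 mod 1645 = 316.

316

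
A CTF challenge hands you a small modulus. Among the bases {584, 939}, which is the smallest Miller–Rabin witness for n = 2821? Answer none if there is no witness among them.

n − 1 = 2820 = 2^2 · 705, so s = 2 and d = 705.
Base 584: x_0 = 584^705 mod 2821 = 2820. x_0 = 2820 ≡ −1, so 584 is not a witness.
Base 939: x_0 = 939^705 mod 2821 = 1. x_0 = 1, so 939 is not a witness.
No listed base is a witness for 2821.

none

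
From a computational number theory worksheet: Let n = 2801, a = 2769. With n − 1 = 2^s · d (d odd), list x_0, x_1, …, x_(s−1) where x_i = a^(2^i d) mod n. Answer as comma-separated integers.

2225, 1258, 2800, 1

n − 1 = 2800 = 2^4 · 175, so s = 4 and d = 175.
x_0 = 2769^175 mod 2801 = 2225.
x_1 = 2225^2 mod 2801 = 1258.
x_2 = 1258^2 mod 2801 = 2800.
x_3 = 2800^2 mod 2801 = 1.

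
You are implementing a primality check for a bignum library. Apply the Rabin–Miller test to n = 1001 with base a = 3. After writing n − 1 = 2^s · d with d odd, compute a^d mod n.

243

n − 1 = 1000 = 2^3 · 125, so s = 3 and d = 125.
3^125 mod 1001 = 243.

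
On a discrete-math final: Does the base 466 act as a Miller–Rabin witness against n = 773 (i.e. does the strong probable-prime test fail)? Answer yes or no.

no

n − 1 = 772 = 2^2 · 193, so s = 2 and d = 193.
x_0 = 466^193 mod 773 = 456.
x_0 is neither 1 nor 772, so continue squaring.
x_1 = 456^2 mod 773 = 772.
x_1 ≡ −1, so 466 is not a witness.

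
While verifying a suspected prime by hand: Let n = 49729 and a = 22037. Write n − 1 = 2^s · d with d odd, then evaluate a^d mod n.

n − 1 = 49728 = 2^6 · 777, so s = 6 and d = 777.
By repeated squaring, 22037^777 ≡ 28322 (mod 49729).

28322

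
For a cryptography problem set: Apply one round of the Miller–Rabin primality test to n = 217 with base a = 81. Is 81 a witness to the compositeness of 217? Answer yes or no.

n − 1 = 216 = 2^3 · 27, so s = 3 and d = 27.
x_0 = 81^27 mod 217 = 190.
x_0 is neither 1 nor 216, so continue squaring.
x_1 = 190^2 mod 217 = 78.
x_2 = 78^2 mod 217 = 8.
Reached i = s−1 = 2 without hitting −1: 81 is a Miller–Rabin witness and 217 is composite.

yes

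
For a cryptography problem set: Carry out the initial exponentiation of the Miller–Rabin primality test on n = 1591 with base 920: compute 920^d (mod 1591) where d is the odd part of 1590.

n − 1 = 1590 = 2^1 · 795, so s = 1 and d = 795.
Repeated squaring mod 1591: 920^1 ≡ 920, 920^2 ≡ 1579, 920^4 ≡ 144, 920^8 ≡ 53, 920^16 ≡ 1218, 920^32 ≡ 712, 920^64 ≡ 1006, 920^128 ≡ 160, 920^256 ≡ 144, 920^512 ≡ 53.
795 = 512 + 256 + 16 + 8 + 2 + 1, so 920^795 ≡ 53·144·1218·53·1579·920 ≡ 1466 (mod 1591).

1466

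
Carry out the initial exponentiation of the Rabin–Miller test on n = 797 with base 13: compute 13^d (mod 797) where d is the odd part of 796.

1

n − 1 = 796 = 2^2 · 199, so s = 2 and d = 199.
By repeated squaring, 13^199 ≡ 1 (mod 797).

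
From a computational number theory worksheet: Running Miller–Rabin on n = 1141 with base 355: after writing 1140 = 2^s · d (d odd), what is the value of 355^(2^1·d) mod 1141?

n − 1 = 1140 = 2^2 · 285, so s = 2 and d = 285.
x_0 = 355^285 mod 1141 = 412.
x_1 = 412^2 mod 1141 = 876.

876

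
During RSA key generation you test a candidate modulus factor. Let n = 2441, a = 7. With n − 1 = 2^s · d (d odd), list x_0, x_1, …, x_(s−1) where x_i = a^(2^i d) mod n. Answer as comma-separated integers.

1122, 1769, 2440

n − 1 = 2440 = 2^3 · 305, so s = 3 and d = 305.
x_0 = 7^305 mod 2441 = 1122.
x_1 = 1122^2 mod 2441 = 1769.
x_2 = 1769^2 mod 2441 = 2440.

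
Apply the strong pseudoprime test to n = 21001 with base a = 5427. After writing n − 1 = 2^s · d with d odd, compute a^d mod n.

n − 1 = 21000 = 2^3 · 2625, so s = 3 and d = 2625.
By repeated squaring, 5427^2625 ≡ 222 (mod 21001).

222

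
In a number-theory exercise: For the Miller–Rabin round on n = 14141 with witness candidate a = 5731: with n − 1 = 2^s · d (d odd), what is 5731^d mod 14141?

7805

n − 1 = 14140 = 2^2 · 3535, so s = 2 and d = 3535.
Repeated squaring mod 14141: 5731^1 ≡ 5731, 5731^2 ≡ 8959, 5731^4 ≡ 13506, 5731^8 ≡ 7277, 5731^16 ≡ 10825, 5731^32 ≡ 8299, 5731^64 ≡ 6731, 5731^128 ≡ 12738, 5731^256 ≡ 2810, 5731^512 ≡ 5422, 5731^1024 ≡ 13086, 5731^2048 ≡ 10027.
3535 = 2048 + 1024 + 256 + 128 + 64 + 8 + 4 + 2 + 1, so 5731^3535 ≡ 10027·13086·2810·12738·6731·7277·13506·8959·5731 ≡ 7805 (mod 14141).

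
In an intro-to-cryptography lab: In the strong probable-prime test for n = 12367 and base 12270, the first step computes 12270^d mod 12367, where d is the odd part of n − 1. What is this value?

12229

n − 1 = 12366 = 2^1 · 6183, so s = 1 and d = 6183.
12270^6183 mod 12367 = 12229.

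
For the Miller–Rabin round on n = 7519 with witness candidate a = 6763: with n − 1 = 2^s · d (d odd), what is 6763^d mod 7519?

3511

n − 1 = 7518 = 2^1 · 3759, so s = 1 and d = 3759.
6763^3759 mod 7519 = 3511.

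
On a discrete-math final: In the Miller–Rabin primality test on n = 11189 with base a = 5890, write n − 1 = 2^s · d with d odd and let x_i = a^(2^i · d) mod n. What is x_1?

n − 1 = 11188 = 2^2 · 2797, so s = 2 and d = 2797.
x_0 = 5890^2797 mod 11189 = 8423.
x_1 = 8423^2 mod 11189 = 8669.

8669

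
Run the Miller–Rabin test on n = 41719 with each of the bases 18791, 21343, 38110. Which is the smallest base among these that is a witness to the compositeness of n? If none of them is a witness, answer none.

none

n − 1 = 41718 = 2^1 · 20859, so s = 1 and d = 20859.
Base 18791: x_0 = 18791^20859 mod 41719 = 41718. x_0 = 41718 ≡ −1, so 18791 is not a witness.
Base 21343: x_0 = 21343^20859 mod 41719 = 41718. x_0 = 41718 ≡ −1, so 21343 is not a witness.
Base 38110: x_0 = 38110^20859 mod 41719 = 1. x_0 = 1, so 38110 is not a witness.
No listed base is a witness for 41719.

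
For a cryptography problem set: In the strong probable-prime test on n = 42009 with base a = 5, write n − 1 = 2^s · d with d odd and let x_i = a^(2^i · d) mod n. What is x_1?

31639

n − 1 = 42008 = 2^3 · 5251, so s = 3 and d = 5251.
x_0 = 5^5251 mod 42009 = 12842.
x_1 = 12842^2 mod 42009 = 31639.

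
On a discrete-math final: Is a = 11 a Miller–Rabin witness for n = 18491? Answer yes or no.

yes

n − 1 = 18490 = 2^1 · 9245, so s = 1 and d = 9245.
x_0 = 11^9245 mod 18491 = 14476.
x_0 ∉ {1, 18490} and s = 1, so 11 is a Miller–Rabin witness and 18491 is composite.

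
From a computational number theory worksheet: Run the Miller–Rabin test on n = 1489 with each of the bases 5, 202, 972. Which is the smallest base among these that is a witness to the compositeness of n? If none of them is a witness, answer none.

none

n − 1 = 1488 = 2^4 · 93, so s = 4 and d = 93.
Base 5: x_0 = 5^93 mod 1489 = 225. x_0 is neither 1 nor 1488, so continue squaring. x_1 = 225^2 mod 1489 = 1488. x_1 ≡ −1, so 5 is not a witness.
Base 202: x_0 = 202^93 mod 1489 = 1346. x_0 is neither 1 nor 1488, so continue squaring. x_1 = 1346^2 mod 1489 = 1092. x_2 = 1092^2 mod 1489 = 1264. x_3 = 1264^2 mod 1489 = 1488. x_3 ≡ −1, so 202 is not a witness.
Base 972: x_0 = 972^93 mod 1489 = 1474. x_0 is neither 1 nor 1488, so continue squaring. x_1 = 1474^2 mod 1489 = 225. x_2 = 225^2 mod 1489 = 1488. x_2 ≡ −1, so 972 is not a witness.
No listed base is a witness for 1489.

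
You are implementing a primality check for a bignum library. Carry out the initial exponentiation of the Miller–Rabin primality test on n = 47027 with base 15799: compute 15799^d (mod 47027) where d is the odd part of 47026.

n − 1 = 47026 = 2^1 · 23513, so s = 1 and d = 23513.
By repeated squaring, 15799^23513 ≡ 40071 (mod 47027).

40071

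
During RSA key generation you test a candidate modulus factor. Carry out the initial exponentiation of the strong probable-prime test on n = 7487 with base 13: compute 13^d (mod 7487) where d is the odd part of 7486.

n − 1 = 7486 = 2^1 · 3743, so s = 1 and d = 3743.
13^3743 mod 7487 = 1.

1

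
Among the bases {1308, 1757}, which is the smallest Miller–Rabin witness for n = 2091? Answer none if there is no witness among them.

1308

n − 1 = 2090 = 2^1 · 1045, so s = 1 and d = 1045.
Base 1308: x_0 = 1308^1045 mod 2091 = 288. x_0 ∉ {1, 2090} and s = 1, so 1308 is a Miller–Rabin witness and 2091 is composite.
Base 1757: x_0 = 1757^1045 mod 2091 = 1367. x_0 ∉ {1, 2090} and s = 1, so 1757 is a Miller–Rabin witness and 2091 is composite.
The smallest witness among the given bases is 1308.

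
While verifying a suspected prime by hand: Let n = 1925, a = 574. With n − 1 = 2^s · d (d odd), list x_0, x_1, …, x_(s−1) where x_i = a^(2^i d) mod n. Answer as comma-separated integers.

n − 1 = 1924 = 2^2 · 481, so s = 2 and d = 481.
x_0 = 574^481 mod 1925 = 574.
x_1 = 574^2 mod 1925 = 301.

574, 301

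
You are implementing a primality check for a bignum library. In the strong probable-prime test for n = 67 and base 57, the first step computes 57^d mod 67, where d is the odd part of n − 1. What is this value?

n − 1 = 66 = 2^1 · 33, so s = 1 and d = 33.
57^33 mod 67 = 66.

66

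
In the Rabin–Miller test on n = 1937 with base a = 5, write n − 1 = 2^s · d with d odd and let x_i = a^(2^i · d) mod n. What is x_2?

n − 1 = 1936 = 2^4 · 121, so s = 4 and d = 121.
Repeated squaring mod 1937: 5^1 ≡ 5, 5^2 ≡ 25, 5^4 ≡ 625, 5^8 ≡ 1288, 5^16 ≡ 872, 5^32 ≡ 1080, 5^64 ≡ 326.
121 = 64 + 32 + 16 + 8 + 1, so 5^121 ≡ 326·1080·872·1288·5 ≡ 1357 (mod 1937).
x_0 = 1357.
x_1 = 1357^2 mod 1937 = 1299.
x_2 = 1299^2 mod 1937 = 274.

274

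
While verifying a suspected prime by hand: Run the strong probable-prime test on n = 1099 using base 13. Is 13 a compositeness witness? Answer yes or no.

n − 1 = 1098 = 2^1 · 549, so s = 1 and d = 549.
By repeated squaring, 13^549 ≡ 1098 (mod 1099).
x_0 = 13^549 mod 1099 = 1098.
x_0 = 1098 ≡ −1, so 13 is not a witness.

no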